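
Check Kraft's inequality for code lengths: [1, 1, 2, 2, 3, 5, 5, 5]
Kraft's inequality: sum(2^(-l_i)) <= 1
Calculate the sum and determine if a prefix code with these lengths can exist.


Sum = 2^(-1) + 2^(-1) + 2^(-2) + 2^(-2) + 2^(-3) + 2^(-5) + 2^(-5) + 2^(-5)
    = 0.5 + 0.5 + 0.25 + 0.25 + 0.125 + 0.03125 + 0.03125 + 0.03125
    = 55/32 = 1.71875
Since 1.71875 > 1, Kraft's inequality is NOT satisfied.
A prefix code with these lengths CANNOT exist.

Kraft sum = 1.71875. Not satisfied.


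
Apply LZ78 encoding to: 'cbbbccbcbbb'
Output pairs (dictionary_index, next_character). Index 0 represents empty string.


LZ78 encoding steps:
Dictionary: {0: ''}
Step 1: w='' (idx 0), next='c' -> output (0, 'c'), add 'c' as idx 1
Step 2: w='' (idx 0), next='b' -> output (0, 'b'), add 'b' as idx 2
Step 3: w='b' (idx 2), next='b' -> output (2, 'b'), add 'bb' as idx 3
Step 4: w='c' (idx 1), next='c' -> output (1, 'c'), add 'cc' as idx 4
Step 5: w='b' (idx 2), next='c' -> output (2, 'c'), add 'bc' as idx 5
Step 6: w='bb' (idx 3), next='b' -> output (3, 'b'), add 'bbb' as idx 6


Encoded: [(0, 'c'), (0, 'b'), (2, 'b'), (1, 'c'), (2, 'c'), (3, 'b')]


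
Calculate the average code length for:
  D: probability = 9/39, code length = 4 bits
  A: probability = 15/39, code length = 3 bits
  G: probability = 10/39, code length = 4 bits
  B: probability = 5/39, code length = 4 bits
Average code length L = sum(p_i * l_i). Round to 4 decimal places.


Weighted contributions p_i * l_i:
  D: (9/39) * 4 = 36/39
  A: (15/39) * 3 = 45/39
  G: (10/39) * 4 = 40/39
  B: (5/39) * 4 = 20/39
Sum = (36 + 45 + 40 + 20)/39 = 141/39

L = 141/39 = 3.6154 bits/symbol


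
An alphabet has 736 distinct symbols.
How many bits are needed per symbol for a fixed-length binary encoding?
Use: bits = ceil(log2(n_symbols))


log2(736) = 9.5236
Bracket: 2^9 = 512 < 736 <= 2^10 = 1024
So ceil(log2(736)) = 10

bits = ceil(log2(736)) = ceil(9.5236) = 10 bits


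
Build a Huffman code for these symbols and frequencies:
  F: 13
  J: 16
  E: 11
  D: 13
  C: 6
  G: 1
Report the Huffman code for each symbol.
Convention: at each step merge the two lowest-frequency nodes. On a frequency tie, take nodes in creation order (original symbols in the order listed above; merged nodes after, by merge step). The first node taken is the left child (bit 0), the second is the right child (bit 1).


Huffman tree construction:
Step 1: Merge G(1) + C(6) = 7
Step 2: Merge (G+C)(7) + E(11) = 18
Step 3: Merge F(13) + D(13) = 26
Step 4: Merge J(16) + ((G+C)+E)(18) = 34
Step 5: Merge (F+D)(26) + (J+((G+C)+E))(34) = 60
Read each symbol's code off the tree from the root (left child = 0, right child = 1).

Codes:
  F: 00 (length 2)
  J: 10 (length 2)
  E: 111 (length 3)
  D: 01 (length 2)
  C: 1101 (length 4)
  G: 1100 (length 4)
Average code length: 145/60 = 2.4167 bits/symbol


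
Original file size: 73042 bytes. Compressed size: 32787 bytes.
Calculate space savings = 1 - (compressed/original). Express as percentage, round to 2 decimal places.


ratio = compressed/original = 32787/73042 = 0.448879
savings = 1 - ratio = 1 - 0.448879 = 0.551121
as a percentage: 0.551121 * 100 = 55.11%

Space savings = 1 - 32787/73042 = 55.11%


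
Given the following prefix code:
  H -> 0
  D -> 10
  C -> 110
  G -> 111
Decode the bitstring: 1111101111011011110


Decoding step by step:
Bits 111 -> G
Bits 110 -> C
Bits 111 -> G
Bits 10 -> D
Bits 110 -> C
Bits 111 -> G
Bits 10 -> D


Decoded message: GCGDCGD


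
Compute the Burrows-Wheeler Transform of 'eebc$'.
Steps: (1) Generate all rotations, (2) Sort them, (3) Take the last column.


Rotations (sorted):
  0: $eebc -> last char: c
  1: bc$ee -> last char: e
  2: c$eeb -> last char: b
  3: ebc$e -> last char: e
  4: eebc$ -> last char: $


BWT = cebe$


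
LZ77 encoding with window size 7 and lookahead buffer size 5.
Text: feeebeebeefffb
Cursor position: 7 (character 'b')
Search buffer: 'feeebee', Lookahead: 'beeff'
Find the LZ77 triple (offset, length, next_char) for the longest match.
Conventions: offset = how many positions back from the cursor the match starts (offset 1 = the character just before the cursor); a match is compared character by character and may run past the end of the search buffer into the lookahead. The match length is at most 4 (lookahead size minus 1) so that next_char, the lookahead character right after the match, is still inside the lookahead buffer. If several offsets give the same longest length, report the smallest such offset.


Try each offset into the search buffer:
  offset=1 (pos 6, char 'e'): match length 0
  offset=2 (pos 5, char 'e'): match length 0
  offset=3 (pos 4, char 'b'): match length 3
  offset=4 (pos 3, char 'e'): match length 0
  offset=5 (pos 2, char 'e'): match length 0
  offset=6 (pos 1, char 'e'): match length 0
  offset=7 (pos 0, char 'f'): match length 0
Longest match has length 3 at offset 3.
next_char = character at position 7 + 3 = 10 -> 'f'

Best match: offset=3, length=3 (matching 'bee' starting at position 4)
LZ77 triple: (3, 3, 'f')


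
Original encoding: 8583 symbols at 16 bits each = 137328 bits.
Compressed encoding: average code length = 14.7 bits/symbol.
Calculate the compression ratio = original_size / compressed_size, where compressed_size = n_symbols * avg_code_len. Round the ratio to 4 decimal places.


original_size = n_symbols * orig_bits = 8583 * 16 = 137328 bits
compressed_size = n_symbols * avg_code_len = 8583 * 14.7 = 126170.1 bits
ratio = original_size / compressed_size = 137328 / 126170.1 = 1.0884

Compression ratio = 1.0884


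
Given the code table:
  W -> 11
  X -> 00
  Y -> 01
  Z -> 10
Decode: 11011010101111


Decoding:
11 -> W
01 -> Y
10 -> Z
10 -> Z
10 -> Z
11 -> W
11 -> W


Result: WYZZZWW


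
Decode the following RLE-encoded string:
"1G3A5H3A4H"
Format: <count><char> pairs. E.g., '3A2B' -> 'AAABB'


Expanding each <count><char> pair:
  1G -> 'G'
  3A -> 'AAA'
  5H -> 'HHHHH'
  3A -> 'AAA'
  4H -> 'HHHH'

Decoded = GAAAHHHHHAAAHHHH


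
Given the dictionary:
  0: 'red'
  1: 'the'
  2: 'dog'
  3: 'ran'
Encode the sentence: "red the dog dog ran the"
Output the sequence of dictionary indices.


Look up each word in the dictionary:
  'red' -> 0
  'the' -> 1
  'dog' -> 2
  'dog' -> 2
  'ran' -> 3
  'the' -> 1

Encoded: [0, 1, 2, 2, 3, 1]


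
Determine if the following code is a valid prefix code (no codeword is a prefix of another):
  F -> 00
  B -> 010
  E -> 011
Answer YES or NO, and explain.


Checking each pair (does one codeword prefix another?):
  F='00' vs B='010': no prefix
  F='00' vs E='011': no prefix
  B='010' vs F='00': no prefix
  B='010' vs E='011': no prefix
  E='011' vs F='00': no prefix
  E='011' vs B='010': no prefix
No violation found over all pairs.

YES -- this is a valid prefix code. No codeword is a prefix of any other codeword.


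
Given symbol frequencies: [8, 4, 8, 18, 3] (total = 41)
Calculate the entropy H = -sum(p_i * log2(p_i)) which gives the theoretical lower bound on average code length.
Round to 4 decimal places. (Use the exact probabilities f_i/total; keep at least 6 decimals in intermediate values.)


Per-symbol terms -p_i * log2(p_i) with p_i = f_i/41:
  p = 8/41 = 0.195122: log2(p) = -2.357552, -p*log2(p) = 0.460010
  p = 4/41 = 0.097561: log2(p) = -3.357552, -p*log2(p) = 0.327566
  p = 8/41 = 0.195122: log2(p) = -2.357552, -p*log2(p) = 0.460010
  p = 18/41 = 0.439024: log2(p) = -1.187627, -p*log2(p) = 0.521397
  p = 3/41 = 0.073171: log2(p) = -3.772590, -p*log2(p) = 0.276043
H = 0.460010 + 0.327566 + 0.460010 + 0.521397 + 0.276043 = 2.045026

H = 2.045 bits/symbol


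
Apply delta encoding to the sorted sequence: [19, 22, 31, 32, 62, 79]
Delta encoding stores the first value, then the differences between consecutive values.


First value: 19
Deltas:
  22 - 19 = 3
  31 - 22 = 9
  32 - 31 = 1
  62 - 32 = 30
  79 - 62 = 17


Delta encoded: [19, 3, 9, 1, 30, 17]


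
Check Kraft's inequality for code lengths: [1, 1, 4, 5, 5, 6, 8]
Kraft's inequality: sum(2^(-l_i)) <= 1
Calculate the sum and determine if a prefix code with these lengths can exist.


Sum = 2^(-1) + 2^(-1) + 2^(-4) + 2^(-5) + 2^(-5) + 2^(-6) + 2^(-8)
    = 0.5 + 0.5 + 0.0625 + 0.03125 + 0.03125 + 0.015625 + 0.00390625
    = 293/256 = 1.14453125
Since 1.14453125 > 1, Kraft's inequality is NOT satisfied.
A prefix code with these lengths CANNOT exist.

Kraft sum = 1.14453125. Not satisfied.


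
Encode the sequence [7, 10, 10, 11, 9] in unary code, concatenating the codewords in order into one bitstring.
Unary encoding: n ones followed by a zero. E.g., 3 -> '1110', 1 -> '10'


Encode each number as n ones followed by a terminating 0:
  7 -> 11111110 (8 bits)
  10 -> 11111111110 (11 bits)
  10 -> 11111111110 (11 bits)
  11 -> 111111111110 (12 bits)
  9 -> 1111111110 (10 bits)
Total length = 8 + 11 + 11 + 12 + 10 = 52 bits.

Unary([7, 10, 10, 11, 9]) = 1111111011111111110111111111101111111111101111111110 (52 bits)


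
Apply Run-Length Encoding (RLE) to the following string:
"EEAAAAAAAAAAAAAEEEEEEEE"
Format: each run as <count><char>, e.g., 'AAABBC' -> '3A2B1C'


Scanning runs left to right:
  i=0: run of 'E' x 2 -> '2E'
  i=2: run of 'A' x 13 -> '13A'
  i=15: run of 'E' x 8 -> '8E'

RLE = 2E13A8E


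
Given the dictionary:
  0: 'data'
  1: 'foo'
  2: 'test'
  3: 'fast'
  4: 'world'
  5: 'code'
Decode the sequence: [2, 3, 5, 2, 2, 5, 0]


Look up each index in the dictionary:
  2 -> 'test'
  3 -> 'fast'
  5 -> 'code'
  2 -> 'test'
  2 -> 'test'
  5 -> 'code'
  0 -> 'data'

Decoded: "test fast code test test code data"


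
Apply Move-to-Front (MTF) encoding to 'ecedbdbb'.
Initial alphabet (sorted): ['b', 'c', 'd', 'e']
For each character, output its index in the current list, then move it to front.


MTF encoding:
'e': index 3 in ['b', 'c', 'd', 'e'] -> ['e', 'b', 'c', 'd']
'c': index 2 in ['e', 'b', 'c', 'd'] -> ['c', 'e', 'b', 'd']
'e': index 1 in ['c', 'e', 'b', 'd'] -> ['e', 'c', 'b', 'd']
'd': index 3 in ['e', 'c', 'b', 'd'] -> ['d', 'e', 'c', 'b']
'b': index 3 in ['d', 'e', 'c', 'b'] -> ['b', 'd', 'e', 'c']
'd': index 1 in ['b', 'd', 'e', 'c'] -> ['d', 'b', 'e', 'c']
'b': index 1 in ['d', 'b', 'e', 'c'] -> ['b', 'd', 'e', 'c']
'b': index 0 in ['b', 'd', 'e', 'c'] -> ['b', 'd', 'e', 'c']


Output: [3, 2, 1, 3, 3, 1, 1, 0]


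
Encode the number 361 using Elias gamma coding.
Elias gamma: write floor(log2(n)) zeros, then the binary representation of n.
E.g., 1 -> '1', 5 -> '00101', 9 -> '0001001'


num_bits = floor(log2(361)) + 1 = 9
leading_zeros = num_bits - 1 = 8
binary(361) = 101101001

Elias gamma(361) = '00000000' + '101101001' = 00000000101101001 (17 bits)


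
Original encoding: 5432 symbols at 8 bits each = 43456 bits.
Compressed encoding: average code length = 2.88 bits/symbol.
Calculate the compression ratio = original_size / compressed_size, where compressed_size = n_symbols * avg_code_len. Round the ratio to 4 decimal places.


original_size = n_symbols * orig_bits = 5432 * 8 = 43456 bits
compressed_size = n_symbols * avg_code_len = 5432 * 2.88 = 15644.16 bits
ratio = original_size / compressed_size = 43456 / 15644.16 = 2.7778

Compression ratio = 2.7778


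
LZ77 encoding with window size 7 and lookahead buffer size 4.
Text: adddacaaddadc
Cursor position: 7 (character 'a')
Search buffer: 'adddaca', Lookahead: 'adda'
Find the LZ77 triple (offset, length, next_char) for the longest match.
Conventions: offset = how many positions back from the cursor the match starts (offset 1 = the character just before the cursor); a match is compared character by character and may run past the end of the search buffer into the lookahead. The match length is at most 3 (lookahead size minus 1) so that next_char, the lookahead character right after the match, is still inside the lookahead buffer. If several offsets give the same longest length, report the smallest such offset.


Try each offset into the search buffer:
  offset=1 (pos 6, char 'a'): match length 1
  offset=2 (pos 5, char 'c'): match length 0
  offset=3 (pos 4, char 'a'): match length 1
  offset=4 (pos 3, char 'd'): match length 0
  offset=5 (pos 2, char 'd'): match length 0
  offset=6 (pos 1, char 'd'): match length 0
  offset=7 (pos 0, char 'a'): match length 3
Longest match has length 3 at offset 7.
next_char = character at position 7 + 3 = 10 -> 'a'

Best match: offset=7, length=3 (matching 'add' starting at position 0)
LZ77 triple: (7, 3, 'a')


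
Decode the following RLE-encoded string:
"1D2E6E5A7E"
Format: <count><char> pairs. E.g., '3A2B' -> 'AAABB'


Expanding each <count><char> pair:
  1D -> 'D'
  2E -> 'EE'
  6E -> 'EEEEEE'
  5A -> 'AAAAA'
  7E -> 'EEEEEEE'

Decoded = DEEEEEEEEAAAAAEEEEEEE


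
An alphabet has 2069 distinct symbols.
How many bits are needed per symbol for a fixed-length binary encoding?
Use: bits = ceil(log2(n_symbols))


log2(2069) = 11.0147
Bracket: 2^11 = 2048 < 2069 <= 2^12 = 4096
So ceil(log2(2069)) = 12

bits = ceil(log2(2069)) = ceil(11.0147) = 12 bits


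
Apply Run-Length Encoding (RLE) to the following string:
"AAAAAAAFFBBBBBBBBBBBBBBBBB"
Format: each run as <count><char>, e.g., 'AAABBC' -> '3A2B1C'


Scanning runs left to right:
  i=0: run of 'A' x 7 -> '7A'
  i=7: run of 'F' x 2 -> '2F'
  i=9: run of 'B' x 17 -> '17B'

RLE = 7A2F17B


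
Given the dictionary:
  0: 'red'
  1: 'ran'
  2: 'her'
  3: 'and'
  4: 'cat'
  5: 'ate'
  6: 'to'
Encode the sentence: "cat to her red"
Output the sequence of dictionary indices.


Look up each word in the dictionary:
  'cat' -> 4
  'to' -> 6
  'her' -> 2
  'red' -> 0

Encoded: [4, 6, 2, 0]


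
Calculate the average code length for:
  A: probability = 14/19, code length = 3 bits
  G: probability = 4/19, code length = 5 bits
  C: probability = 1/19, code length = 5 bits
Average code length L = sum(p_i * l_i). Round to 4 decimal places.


Weighted contributions p_i * l_i:
  A: (14/19) * 3 = 42/19
  G: (4/19) * 5 = 20/19
  C: (1/19) * 5 = 5/19
Sum = (42 + 20 + 5)/19 = 67/19

L = 67/19 = 3.5263 bits/symbol


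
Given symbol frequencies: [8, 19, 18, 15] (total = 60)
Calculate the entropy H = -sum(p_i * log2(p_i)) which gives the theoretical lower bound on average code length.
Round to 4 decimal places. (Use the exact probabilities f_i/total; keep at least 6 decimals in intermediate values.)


Per-symbol terms -p_i * log2(p_i) with p_i = f_i/60:
  p = 8/60 = 0.133333: log2(p) = -2.906891, -p*log2(p) = 0.387585
  p = 19/60 = 0.316667: log2(p) = -1.658963, -p*log2(p) = 0.525338
  p = 18/60 = 0.300000: log2(p) = -1.736966, -p*log2(p) = 0.521090
  p = 15/60 = 0.250000: log2(p) = -2.000000, -p*log2(p) = 0.500000
H = 0.387585 + 0.525338 + 0.521090 + 0.500000 = 1.934013

H = 1.934 bits/symbol


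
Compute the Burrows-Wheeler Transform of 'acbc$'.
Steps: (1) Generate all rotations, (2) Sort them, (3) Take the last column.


Rotations (sorted):
  0: $acbc -> last char: c
  1: acbc$ -> last char: $
  2: bc$ac -> last char: c
  3: c$acb -> last char: b
  4: cbc$a -> last char: a


BWT = c$cba


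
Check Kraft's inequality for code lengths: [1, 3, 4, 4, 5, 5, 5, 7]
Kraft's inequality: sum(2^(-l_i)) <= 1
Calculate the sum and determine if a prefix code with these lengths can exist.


Sum = 2^(-1) + 2^(-3) + 2^(-4) + 2^(-4) + 2^(-5) + 2^(-5) + 2^(-5) + 2^(-7)
    = 0.5 + 0.125 + 0.0625 + 0.0625 + 0.03125 + 0.03125 + 0.03125 + 0.0078125
    = 109/128 = 0.8515625
Since 0.8515625 <= 1, Kraft's inequality IS satisfied.
A prefix code with these lengths CAN exist.

Kraft sum = 0.8515625. Satisfied.


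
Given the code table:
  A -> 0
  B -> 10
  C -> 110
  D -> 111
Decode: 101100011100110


Decoding:
10 -> B
110 -> C
0 -> A
0 -> A
111 -> D
0 -> A
0 -> A
110 -> C


Result: BCAADAAC


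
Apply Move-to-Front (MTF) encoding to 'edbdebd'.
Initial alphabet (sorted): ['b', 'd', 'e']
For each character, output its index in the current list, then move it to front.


MTF encoding:
'e': index 2 in ['b', 'd', 'e'] -> ['e', 'b', 'd']
'd': index 2 in ['e', 'b', 'd'] -> ['d', 'e', 'b']
'b': index 2 in ['d', 'e', 'b'] -> ['b', 'd', 'e']
'd': index 1 in ['b', 'd', 'e'] -> ['d', 'b', 'e']
'e': index 2 in ['d', 'b', 'e'] -> ['e', 'd', 'b']
'b': index 2 in ['e', 'd', 'b'] -> ['b', 'e', 'd']
'd': index 2 in ['b', 'e', 'd'] -> ['d', 'b', 'e']


Output: [2, 2, 2, 1, 2, 2, 2]


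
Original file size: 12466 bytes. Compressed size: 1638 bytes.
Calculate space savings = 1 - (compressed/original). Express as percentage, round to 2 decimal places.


ratio = compressed/original = 1638/12466 = 0.131397
savings = 1 - ratio = 1 - 0.131397 = 0.868603
as a percentage: 0.868603 * 100 = 86.86%

Space savings = 1 - 1638/12466 = 86.86%


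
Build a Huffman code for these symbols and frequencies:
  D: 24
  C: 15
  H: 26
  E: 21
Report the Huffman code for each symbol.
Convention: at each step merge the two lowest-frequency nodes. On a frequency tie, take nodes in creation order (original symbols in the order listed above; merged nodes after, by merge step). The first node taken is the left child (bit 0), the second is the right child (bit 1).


Huffman tree construction:
Step 1: Merge C(15) + E(21) = 36
Step 2: Merge D(24) + H(26) = 50
Step 3: Merge (C+E)(36) + (D+H)(50) = 86
Read each symbol's code off the tree from the root (left child = 0, right child = 1).

Codes:
  D: 10 (length 2)
  C: 00 (length 2)
  H: 11 (length 2)
  E: 01 (length 2)
Average code length: 172/86 = 2.0000 bits/symbol


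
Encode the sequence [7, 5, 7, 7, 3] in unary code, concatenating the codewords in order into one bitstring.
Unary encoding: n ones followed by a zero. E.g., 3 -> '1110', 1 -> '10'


Encode each number as n ones followed by a terminating 0:
  7 -> 11111110 (8 bits)
  5 -> 111110 (6 bits)
  7 -> 11111110 (8 bits)
  7 -> 11111110 (8 bits)
  3 -> 1110 (4 bits)
Total length = 8 + 6 + 8 + 8 + 4 = 34 bits.

Unary([7, 5, 7, 7, 3]) = 1111111011111011111110111111101110 (34 bits)


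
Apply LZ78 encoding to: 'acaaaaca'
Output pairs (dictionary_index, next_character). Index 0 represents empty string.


LZ78 encoding steps:
Dictionary: {0: ''}
Step 1: w='' (idx 0), next='a' -> output (0, 'a'), add 'a' as idx 1
Step 2: w='' (idx 0), next='c' -> output (0, 'c'), add 'c' as idx 2
Step 3: w='a' (idx 1), next='a' -> output (1, 'a'), add 'aa' as idx 3
Step 4: w='aa' (idx 3), next='c' -> output (3, 'c'), add 'aac' as idx 4
Step 5: w='a' (idx 1), end of input -> output (1, '')


Encoded: [(0, 'a'), (0, 'c'), (1, 'a'), (3, 'c'), (1, '')]


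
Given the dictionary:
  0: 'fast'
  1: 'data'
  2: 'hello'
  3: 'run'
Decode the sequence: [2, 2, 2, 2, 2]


Look up each index in the dictionary:
  2 -> 'hello'
  2 -> 'hello'
  2 -> 'hello'
  2 -> 'hello'
  2 -> 'hello'

Decoded: "hello hello hello hello hello"


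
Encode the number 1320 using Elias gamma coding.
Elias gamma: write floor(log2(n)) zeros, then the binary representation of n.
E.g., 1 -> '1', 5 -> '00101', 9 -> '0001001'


num_bits = floor(log2(1320)) + 1 = 11
leading_zeros = num_bits - 1 = 10
binary(1320) = 10100101000

Elias gamma(1320) = '0000000000' + '10100101000' = 000000000010100101000 (21 bits)


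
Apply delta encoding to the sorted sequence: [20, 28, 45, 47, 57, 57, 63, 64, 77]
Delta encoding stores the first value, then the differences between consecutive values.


First value: 20
Deltas:
  28 - 20 = 8
  45 - 28 = 17
  47 - 45 = 2
  57 - 47 = 10
  57 - 57 = 0
  63 - 57 = 6
  64 - 63 = 1
  77 - 64 = 13


Delta encoded: [20, 8, 17, 2, 10, 0, 6, 1, 13]


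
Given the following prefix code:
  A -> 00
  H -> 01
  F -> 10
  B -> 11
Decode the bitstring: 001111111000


Decoding step by step:
Bits 00 -> A
Bits 11 -> B
Bits 11 -> B
Bits 11 -> B
Bits 10 -> F
Bits 00 -> A


Decoded message: ABBBFA


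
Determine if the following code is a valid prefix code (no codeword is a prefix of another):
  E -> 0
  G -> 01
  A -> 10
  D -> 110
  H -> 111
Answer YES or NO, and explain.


Checking each pair (does one codeword prefix another?):
  E='0' vs G='01': prefix -- VIOLATION

NO -- this is NOT a valid prefix code. E (0) is a prefix of G (01).


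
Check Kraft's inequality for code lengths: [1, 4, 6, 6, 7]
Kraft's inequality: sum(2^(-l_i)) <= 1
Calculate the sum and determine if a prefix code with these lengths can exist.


Sum = 2^(-1) + 2^(-4) + 2^(-6) + 2^(-6) + 2^(-7)
    = 0.5 + 0.0625 + 0.015625 + 0.015625 + 0.0078125
    = 77/128 = 0.6015625
Since 0.6015625 <= 1, Kraft's inequality IS satisfied.
A prefix code with these lengths CAN exist.

Kraft sum = 0.6015625. Satisfied.


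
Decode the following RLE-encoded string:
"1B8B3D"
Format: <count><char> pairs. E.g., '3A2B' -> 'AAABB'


Expanding each <count><char> pair:
  1B -> 'B'
  8B -> 'BBBBBBBB'
  3D -> 'DDD'

Decoded = BBBBBBBBBDDD


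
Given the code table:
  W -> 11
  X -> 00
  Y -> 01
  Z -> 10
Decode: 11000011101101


Decoding:
11 -> W
00 -> X
00 -> X
11 -> W
10 -> Z
11 -> W
01 -> Y


Result: WXXWZWY


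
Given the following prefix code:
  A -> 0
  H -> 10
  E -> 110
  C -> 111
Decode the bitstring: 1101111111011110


Decoding step by step:
Bits 110 -> E
Bits 111 -> C
Bits 111 -> C
Bits 10 -> H
Bits 111 -> C
Bits 10 -> H


Decoded message: ECCHCH


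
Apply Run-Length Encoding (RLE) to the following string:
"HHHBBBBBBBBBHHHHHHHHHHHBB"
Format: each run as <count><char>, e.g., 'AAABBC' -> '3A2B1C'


Scanning runs left to right:
  i=0: run of 'H' x 3 -> '3H'
  i=3: run of 'B' x 9 -> '9B'
  i=12: run of 'H' x 11 -> '11H'
  i=23: run of 'B' x 2 -> '2B'

RLE = 3H9B11H2B


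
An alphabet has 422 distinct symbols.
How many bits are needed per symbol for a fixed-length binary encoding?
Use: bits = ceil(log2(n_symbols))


log2(422) = 8.7211
Bracket: 2^8 = 256 < 422 <= 2^9 = 512
So ceil(log2(422)) = 9

bits = ceil(log2(422)) = ceil(8.7211) = 9 bits


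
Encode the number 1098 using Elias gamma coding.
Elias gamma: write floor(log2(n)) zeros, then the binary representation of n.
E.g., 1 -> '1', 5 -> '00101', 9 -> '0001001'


num_bits = floor(log2(1098)) + 1 = 11
leading_zeros = num_bits - 1 = 10
binary(1098) = 10001001010

Elias gamma(1098) = '0000000000' + '10001001010' = 000000000010001001010 (21 bits)


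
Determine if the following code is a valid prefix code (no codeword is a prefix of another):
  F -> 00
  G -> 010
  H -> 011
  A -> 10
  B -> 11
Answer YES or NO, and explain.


Checking each pair (does one codeword prefix another?):
  F='00' vs G='010': no prefix
  F='00' vs H='011': no prefix
  F='00' vs A='10': no prefix
  F='00' vs B='11': no prefix
  G='010' vs F='00': no prefix
  G='010' vs H='011': no prefix
  G='010' vs A='10': no prefix
  G='010' vs B='11': no prefix
  H='011' vs F='00': no prefix
  H='011' vs G='010': no prefix
  H='011' vs A='10': no prefix
  H='011' vs B='11': no prefix
  A='10' vs F='00': no prefix
  A='10' vs G='010': no prefix
  A='10' vs H='011': no prefix
  A='10' vs B='11': no prefix
  B='11' vs F='00': no prefix
  B='11' vs G='010': no prefix
  B='11' vs H='011': no prefix
  B='11' vs A='10': no prefix
No violation found over all pairs.

YES -- this is a valid prefix code. No codeword is a prefix of any other codeword.


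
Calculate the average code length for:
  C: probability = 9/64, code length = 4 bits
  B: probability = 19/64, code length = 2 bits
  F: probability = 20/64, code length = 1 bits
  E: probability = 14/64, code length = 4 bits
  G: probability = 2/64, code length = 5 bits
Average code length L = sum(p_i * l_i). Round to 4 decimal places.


Weighted contributions p_i * l_i:
  C: (9/64) * 4 = 36/64
  B: (19/64) * 2 = 38/64
  F: (20/64) * 1 = 20/64
  E: (14/64) * 4 = 56/64
  G: (2/64) * 5 = 10/64
Sum = (36 + 38 + 20 + 56 + 10)/64 = 160/64

L = 160/64 = 2.5000 bits/symbol


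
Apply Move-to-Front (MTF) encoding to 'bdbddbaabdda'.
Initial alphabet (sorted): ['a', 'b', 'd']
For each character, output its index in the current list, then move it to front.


MTF encoding:
'b': index 1 in ['a', 'b', 'd'] -> ['b', 'a', 'd']
'd': index 2 in ['b', 'a', 'd'] -> ['d', 'b', 'a']
'b': index 1 in ['d', 'b', 'a'] -> ['b', 'd', 'a']
'd': index 1 in ['b', 'd', 'a'] -> ['d', 'b', 'a']
'd': index 0 in ['d', 'b', 'a'] -> ['d', 'b', 'a']
'b': index 1 in ['d', 'b', 'a'] -> ['b', 'd', 'a']
'a': index 2 in ['b', 'd', 'a'] -> ['a', 'b', 'd']
'a': index 0 in ['a', 'b', 'd'] -> ['a', 'b', 'd']
'b': index 1 in ['a', 'b', 'd'] -> ['b', 'a', 'd']
'd': index 2 in ['b', 'a', 'd'] -> ['d', 'b', 'a']
'd': index 0 in ['d', 'b', 'a'] -> ['d', 'b', 'a']
'a': index 2 in ['d', 'b', 'a'] -> ['a', 'd', 'b']


Output: [1, 2, 1, 1, 0, 1, 2, 0, 1, 2, 0, 2]


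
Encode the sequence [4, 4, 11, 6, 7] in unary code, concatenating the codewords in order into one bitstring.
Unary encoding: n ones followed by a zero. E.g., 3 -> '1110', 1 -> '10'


Encode each number as n ones followed by a terminating 0:
  4 -> 11110 (5 bits)
  4 -> 11110 (5 bits)
  11 -> 111111111110 (12 bits)
  6 -> 1111110 (7 bits)
  7 -> 11111110 (8 bits)
Total length = 5 + 5 + 12 + 7 + 8 = 37 bits.

Unary([4, 4, 11, 6, 7]) = 1111011110111111111110111111011111110 (37 bits)


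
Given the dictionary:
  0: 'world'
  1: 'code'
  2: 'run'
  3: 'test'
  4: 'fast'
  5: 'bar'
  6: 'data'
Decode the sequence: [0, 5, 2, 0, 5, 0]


Look up each index in the dictionary:
  0 -> 'world'
  5 -> 'bar'
  2 -> 'run'
  0 -> 'world'
  5 -> 'bar'
  0 -> 'world'

Decoded: "world bar run world bar world"


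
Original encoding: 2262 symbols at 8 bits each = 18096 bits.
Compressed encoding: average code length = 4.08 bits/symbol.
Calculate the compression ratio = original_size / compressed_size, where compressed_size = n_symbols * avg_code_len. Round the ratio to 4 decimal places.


original_size = n_symbols * orig_bits = 2262 * 8 = 18096 bits
compressed_size = n_symbols * avg_code_len = 2262 * 4.08 = 9228.96 bits
ratio = original_size / compressed_size = 18096 / 9228.96 = 1.9608

Compression ratio = 1.9608


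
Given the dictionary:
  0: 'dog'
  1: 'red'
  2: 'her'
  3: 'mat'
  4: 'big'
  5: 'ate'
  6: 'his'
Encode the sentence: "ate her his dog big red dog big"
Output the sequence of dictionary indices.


Look up each word in the dictionary:
  'ate' -> 5
  'her' -> 2
  'his' -> 6
  'dog' -> 0
  'big' -> 4
  'red' -> 1
  'dog' -> 0
  'big' -> 4

Encoded: [5, 2, 6, 0, 4, 1, 0, 4]


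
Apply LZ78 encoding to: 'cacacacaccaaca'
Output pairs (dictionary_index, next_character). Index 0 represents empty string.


LZ78 encoding steps:
Dictionary: {0: ''}
Step 1: w='' (idx 0), next='c' -> output (0, 'c'), add 'c' as idx 1
Step 2: w='' (idx 0), next='a' -> output (0, 'a'), add 'a' as idx 2
Step 3: w='c' (idx 1), next='a' -> output (1, 'a'), add 'ca' as idx 3
Step 4: w='ca' (idx 3), next='c' -> output (3, 'c'), add 'cac' as idx 4
Step 5: w='a' (idx 2), next='c' -> output (2, 'c'), add 'ac' as idx 5
Step 6: w='ca' (idx 3), next='a' -> output (3, 'a'), add 'caa' as idx 6
Step 7: w='ca' (idx 3), end of input -> output (3, '')


Encoded: [(0, 'c'), (0, 'a'), (1, 'a'), (3, 'c'), (2, 'c'), (3, 'a'), (3, '')]


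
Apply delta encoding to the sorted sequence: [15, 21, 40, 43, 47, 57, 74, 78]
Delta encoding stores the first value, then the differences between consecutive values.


First value: 15
Deltas:
  21 - 15 = 6
  40 - 21 = 19
  43 - 40 = 3
  47 - 43 = 4
  57 - 47 = 10
  74 - 57 = 17
  78 - 74 = 4


Delta encoded: [15, 6, 19, 3, 4, 10, 17, 4]


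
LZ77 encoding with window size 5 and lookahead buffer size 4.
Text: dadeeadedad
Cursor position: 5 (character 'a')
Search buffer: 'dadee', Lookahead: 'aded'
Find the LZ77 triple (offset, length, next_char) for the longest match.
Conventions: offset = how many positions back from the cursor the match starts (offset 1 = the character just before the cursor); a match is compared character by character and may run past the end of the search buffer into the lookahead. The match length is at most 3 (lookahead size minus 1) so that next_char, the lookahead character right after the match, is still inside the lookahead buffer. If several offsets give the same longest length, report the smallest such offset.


Try each offset into the search buffer:
  offset=1 (pos 4, char 'e'): match length 0
  offset=2 (pos 3, char 'e'): match length 0
  offset=3 (pos 2, char 'd'): match length 0
  offset=4 (pos 1, char 'a'): match length 3
  offset=5 (pos 0, char 'd'): match length 0
Longest match has length 3 at offset 4.
next_char = character at position 5 + 3 = 8 -> 'd'

Best match: offset=4, length=3 (matching 'ade' starting at position 1)
LZ77 triple: (4, 3, 'd')


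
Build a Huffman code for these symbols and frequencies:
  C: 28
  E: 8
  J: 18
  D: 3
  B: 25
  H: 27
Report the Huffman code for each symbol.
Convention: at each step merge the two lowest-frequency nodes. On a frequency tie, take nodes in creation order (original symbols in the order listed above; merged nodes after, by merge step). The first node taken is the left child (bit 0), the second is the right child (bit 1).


Huffman tree construction:
Step 1: Merge D(3) + E(8) = 11
Step 2: Merge (D+E)(11) + J(18) = 29
Step 3: Merge B(25) + H(27) = 52
Step 4: Merge C(28) + ((D+E)+J)(29) = 57
Step 5: Merge (B+H)(52) + (C+((D+E)+J))(57) = 109
Read each symbol's code off the tree from the root (left child = 0, right child = 1).

Codes:
  C: 10 (length 2)
  E: 1101 (length 4)
  J: 111 (length 3)
  D: 1100 (length 4)
  B: 00 (length 2)
  H: 01 (length 2)
Average code length: 258/109 = 2.3670 bits/symbol


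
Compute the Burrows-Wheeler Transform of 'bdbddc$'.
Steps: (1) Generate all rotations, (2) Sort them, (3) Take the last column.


Rotations (sorted):
  0: $bdbddc -> last char: c
  1: bdbddc$ -> last char: $
  2: bddc$bd -> last char: d
  3: c$bdbdd -> last char: d
  4: dbddc$b -> last char: b
  5: dc$bdbd -> last char: d
  6: ddc$bdb -> last char: b


BWT = c$ddbdb


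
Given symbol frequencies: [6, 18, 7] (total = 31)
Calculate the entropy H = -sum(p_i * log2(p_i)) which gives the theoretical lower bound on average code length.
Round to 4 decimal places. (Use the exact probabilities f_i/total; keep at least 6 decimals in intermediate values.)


Per-symbol terms -p_i * log2(p_i) with p_i = f_i/31:
  p = 6/31 = 0.193548: log2(p) = -2.369234, -p*log2(p) = 0.458561
  p = 18/31 = 0.580645: log2(p) = -0.784271, -p*log2(p) = 0.455383
  p = 7/31 = 0.225806: log2(p) = -2.146841, -p*log2(p) = 0.484771
H = 0.458561 + 0.455383 + 0.484771 = 1.398715

H = 1.3987 bits/symbol


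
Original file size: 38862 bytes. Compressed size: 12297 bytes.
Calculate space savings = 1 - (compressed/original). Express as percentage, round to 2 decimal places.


ratio = compressed/original = 12297/38862 = 0.316427
savings = 1 - ratio = 1 - 0.316427 = 0.683573
as a percentage: 0.683573 * 100 = 68.36%

Space savings = 1 - 12297/38862 = 68.36%


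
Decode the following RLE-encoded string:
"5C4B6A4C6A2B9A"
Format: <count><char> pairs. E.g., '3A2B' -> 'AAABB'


Expanding each <count><char> pair:
  5C -> 'CCCCC'
  4B -> 'BBBB'
  6A -> 'AAAAAA'
  4C -> 'CCCC'
  6A -> 'AAAAAA'
  2B -> 'BB'
  9A -> 'AAAAAAAAA'

Decoded = CCCCCBBBBAAAAAACCCCAAAAAABBAAAAAAAAA


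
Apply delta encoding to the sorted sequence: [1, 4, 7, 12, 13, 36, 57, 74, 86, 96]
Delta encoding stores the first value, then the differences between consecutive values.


First value: 1
Deltas:
  4 - 1 = 3
  7 - 4 = 3
  12 - 7 = 5
  13 - 12 = 1
  36 - 13 = 23
  57 - 36 = 21
  74 - 57 = 17
  86 - 74 = 12
  96 - 86 = 10


Delta encoded: [1, 3, 3, 5, 1, 23, 21, 17, 12, 10]


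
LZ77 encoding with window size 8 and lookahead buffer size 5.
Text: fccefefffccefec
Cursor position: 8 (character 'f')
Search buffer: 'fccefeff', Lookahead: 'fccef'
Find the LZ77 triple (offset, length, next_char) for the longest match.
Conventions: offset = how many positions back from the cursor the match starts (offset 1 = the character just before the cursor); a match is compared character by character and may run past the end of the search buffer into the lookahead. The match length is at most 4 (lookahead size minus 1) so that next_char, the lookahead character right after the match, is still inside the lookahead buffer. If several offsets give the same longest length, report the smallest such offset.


Try each offset into the search buffer:
  offset=1 (pos 7, char 'f'): match length 1
  offset=2 (pos 6, char 'f'): match length 1
  offset=3 (pos 5, char 'e'): match length 0
  offset=4 (pos 4, char 'f'): match length 1
  offset=5 (pos 3, char 'e'): match length 0
  offset=6 (pos 2, char 'c'): match length 0
  offset=7 (pos 1, char 'c'): match length 0
  offset=8 (pos 0, char 'f'): match length 4
Longest match has length 4 at offset 8.
next_char = character at position 8 + 4 = 12 -> 'f'

Best match: offset=8, length=4 (matching 'fcce' starting at position 0)
LZ77 triple: (8, 4, 'f')


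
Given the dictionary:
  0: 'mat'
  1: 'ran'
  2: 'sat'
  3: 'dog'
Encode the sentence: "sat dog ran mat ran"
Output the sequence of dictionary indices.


Look up each word in the dictionary:
  'sat' -> 2
  'dog' -> 3
  'ran' -> 1
  'mat' -> 0
  'ran' -> 1

Encoded: [2, 3, 1, 0, 1]


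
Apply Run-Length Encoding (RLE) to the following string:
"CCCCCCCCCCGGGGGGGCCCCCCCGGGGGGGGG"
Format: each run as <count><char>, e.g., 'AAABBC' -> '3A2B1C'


Scanning runs left to right:
  i=0: run of 'C' x 10 -> '10C'
  i=10: run of 'G' x 7 -> '7G'
  i=17: run of 'C' x 7 -> '7C'
  i=24: run of 'G' x 9 -> '9G'

RLE = 10C7G7C9G


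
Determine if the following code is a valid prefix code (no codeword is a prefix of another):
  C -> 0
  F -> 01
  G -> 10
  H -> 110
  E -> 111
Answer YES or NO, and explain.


Checking each pair (does one codeword prefix another?):
  C='0' vs F='01': prefix -- VIOLATION

NO -- this is NOT a valid prefix code. C (0) is a prefix of F (01).


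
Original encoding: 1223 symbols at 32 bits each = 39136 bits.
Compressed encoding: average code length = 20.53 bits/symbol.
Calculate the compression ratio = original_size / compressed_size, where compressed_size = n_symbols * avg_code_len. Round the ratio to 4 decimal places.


original_size = n_symbols * orig_bits = 1223 * 32 = 39136 bits
compressed_size = n_symbols * avg_code_len = 1223 * 20.53 = 25108.19 bits
ratio = original_size / compressed_size = 39136 / 25108.19 = 1.5587

Compression ratio = 1.5587


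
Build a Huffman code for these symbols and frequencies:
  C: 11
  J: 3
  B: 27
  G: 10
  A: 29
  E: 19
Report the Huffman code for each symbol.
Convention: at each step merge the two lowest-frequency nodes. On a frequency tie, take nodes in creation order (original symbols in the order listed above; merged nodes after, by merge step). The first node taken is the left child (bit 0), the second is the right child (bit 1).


Huffman tree construction:
Step 1: Merge J(3) + G(10) = 13
Step 2: Merge C(11) + (J+G)(13) = 24
Step 3: Merge E(19) + (C+(J+G))(24) = 43
Step 4: Merge B(27) + A(29) = 56
Step 5: Merge (E+(C+(J+G)))(43) + (B+A)(56) = 99
Read each symbol's code off the tree from the root (left child = 0, right child = 1).

Codes:
  C: 010 (length 3)
  J: 0110 (length 4)
  B: 10 (length 2)
  G: 0111 (length 4)
  A: 11 (length 2)
  E: 00 (length 2)
Average code length: 235/99 = 2.3737 bits/symbol


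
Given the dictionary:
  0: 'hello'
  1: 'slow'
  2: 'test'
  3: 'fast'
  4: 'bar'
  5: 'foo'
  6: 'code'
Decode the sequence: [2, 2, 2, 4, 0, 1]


Look up each index in the dictionary:
  2 -> 'test'
  2 -> 'test'
  2 -> 'test'
  4 -> 'bar'
  0 -> 'hello'
  1 -> 'slow'

Decoded: "test test test bar hello slow"


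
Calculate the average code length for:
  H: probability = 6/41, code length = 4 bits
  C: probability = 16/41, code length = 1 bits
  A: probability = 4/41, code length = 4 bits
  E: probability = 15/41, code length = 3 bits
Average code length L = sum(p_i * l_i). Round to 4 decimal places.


Weighted contributions p_i * l_i:
  H: (6/41) * 4 = 24/41
  C: (16/41) * 1 = 16/41
  A: (4/41) * 4 = 16/41
  E: (15/41) * 3 = 45/41
Sum = (24 + 16 + 16 + 45)/41 = 101/41

L = 101/41 = 2.4634 bits/symbol


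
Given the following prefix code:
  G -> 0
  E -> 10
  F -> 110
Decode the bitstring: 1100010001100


Decoding step by step:
Bits 110 -> F
Bits 0 -> G
Bits 0 -> G
Bits 10 -> E
Bits 0 -> G
Bits 0 -> G
Bits 110 -> F
Bits 0 -> G


Decoded message: FGGEGGFG


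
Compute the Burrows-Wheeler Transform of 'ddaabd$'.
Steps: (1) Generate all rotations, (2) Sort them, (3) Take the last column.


Rotations (sorted):
  0: $ddaabd -> last char: d
  1: aabd$dd -> last char: d
  2: abd$dda -> last char: a
  3: bd$ddaa -> last char: a
  4: d$ddaab -> last char: b
  5: daabd$d -> last char: d
  6: ddaabd$ -> last char: $


BWT = ddaabd$


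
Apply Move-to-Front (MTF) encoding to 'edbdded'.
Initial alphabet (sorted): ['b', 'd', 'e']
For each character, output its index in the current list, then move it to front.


MTF encoding:
'e': index 2 in ['b', 'd', 'e'] -> ['e', 'b', 'd']
'd': index 2 in ['e', 'b', 'd'] -> ['d', 'e', 'b']
'b': index 2 in ['d', 'e', 'b'] -> ['b', 'd', 'e']
'd': index 1 in ['b', 'd', 'e'] -> ['d', 'b', 'e']
'd': index 0 in ['d', 'b', 'e'] -> ['d', 'b', 'e']
'e': index 2 in ['d', 'b', 'e'] -> ['e', 'd', 'b']
'd': index 1 in ['e', 'd', 'b'] -> ['d', 'e', 'b']


Output: [2, 2, 2, 1, 0, 2, 1]


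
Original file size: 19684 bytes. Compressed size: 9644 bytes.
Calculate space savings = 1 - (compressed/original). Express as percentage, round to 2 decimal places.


ratio = compressed/original = 9644/19684 = 0.489941
savings = 1 - ratio = 1 - 0.489941 = 0.510059
as a percentage: 0.510059 * 100 = 51.01%

Space savings = 1 - 9644/19684 = 51.01%


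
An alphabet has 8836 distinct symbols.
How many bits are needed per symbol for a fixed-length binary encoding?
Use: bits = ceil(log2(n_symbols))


log2(8836) = 13.1092
Bracket: 2^13 = 8192 < 8836 <= 2^14 = 16384
So ceil(log2(8836)) = 14

bits = ceil(log2(8836)) = ceil(13.1092) = 14 bits


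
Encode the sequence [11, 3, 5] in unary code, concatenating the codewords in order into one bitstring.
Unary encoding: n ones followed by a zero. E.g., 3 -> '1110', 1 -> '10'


Encode each number as n ones followed by a terminating 0:
  11 -> 111111111110 (12 bits)
  3 -> 1110 (4 bits)
  5 -> 111110 (6 bits)
Total length = 12 + 4 + 6 = 22 bits.

Unary([11, 3, 5]) = 1111111111101110111110 (22 bits)


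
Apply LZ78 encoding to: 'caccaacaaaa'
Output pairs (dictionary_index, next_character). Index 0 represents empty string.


LZ78 encoding steps:
Dictionary: {0: ''}
Step 1: w='' (idx 0), next='c' -> output (0, 'c'), add 'c' as idx 1
Step 2: w='' (idx 0), next='a' -> output (0, 'a'), add 'a' as idx 2
Step 3: w='c' (idx 1), next='c' -> output (1, 'c'), add 'cc' as idx 3
Step 4: w='a' (idx 2), next='a' -> output (2, 'a'), add 'aa' as idx 4
Step 5: w='c' (idx 1), next='a' -> output (1, 'a'), add 'ca' as idx 5
Step 6: w='aa' (idx 4), next='a' -> output (4, 'a'), add 'aaa' as idx 6


Encoded: [(0, 'c'), (0, 'a'), (1, 'c'), (2, 'a'), (1, 'a'), (4, 'a')]


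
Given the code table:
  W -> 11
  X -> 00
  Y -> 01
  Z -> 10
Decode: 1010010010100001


Decoding:
10 -> Z
10 -> Z
01 -> Y
00 -> X
10 -> Z
10 -> Z
00 -> X
01 -> Y


Result: ZZYXZZXY


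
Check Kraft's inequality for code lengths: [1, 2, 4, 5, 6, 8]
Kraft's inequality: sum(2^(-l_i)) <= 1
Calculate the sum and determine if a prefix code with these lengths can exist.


Sum = 2^(-1) + 2^(-2) + 2^(-4) + 2^(-5) + 2^(-6) + 2^(-8)
    = 0.5 + 0.25 + 0.0625 + 0.03125 + 0.015625 + 0.00390625
    = 221/256 = 0.86328125
Since 0.86328125 <= 1, Kraft's inequality IS satisfied.
A prefix code with these lengths CAN exist.

Kraft sum = 0.86328125. Satisfied.


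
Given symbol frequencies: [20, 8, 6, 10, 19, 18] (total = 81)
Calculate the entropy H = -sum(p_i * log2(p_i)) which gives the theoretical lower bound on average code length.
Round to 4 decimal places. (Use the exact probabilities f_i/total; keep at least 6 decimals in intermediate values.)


Per-symbol terms -p_i * log2(p_i) with p_i = f_i/81:
  p = 20/81 = 0.246914: log2(p) = -2.017922, -p*log2(p) = 0.498252
  p = 8/81 = 0.098765: log2(p) = -3.339850, -p*log2(p) = 0.329862
  p = 6/81 = 0.074074: log2(p) = -3.754888, -p*log2(p) = 0.278140
  p = 10/81 = 0.123457: log2(p) = -3.017922, -p*log2(p) = 0.372583
  p = 19/81 = 0.234568: log2(p) = -2.091922, -p*log2(p) = 0.490698
  p = 18/81 = 0.222222: log2(p) = -2.169925, -p*log2(p) = 0.482206
H = 0.498252 + 0.329862 + 0.278140 + 0.372583 + 0.490698 + 0.482206 = 2.451741

H = 2.4517 bits/symbol
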